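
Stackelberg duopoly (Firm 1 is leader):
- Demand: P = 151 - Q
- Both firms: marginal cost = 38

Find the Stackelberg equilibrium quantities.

q₁* (leader) = 56.5, q₂* (follower) = 28.25

Work:
Follower's reaction: q₂ = (a - c - q₁)/2
Leader substitutes: π₁ = q₁·(a - q₁ - (a-c-q₁)/2 - c)
FOC: q₁* = (151 - 38)/2 = 56.50
Then: q₂* = (151 - 38 - 56.5)/2 = 28.25
Leader has first-mover advantage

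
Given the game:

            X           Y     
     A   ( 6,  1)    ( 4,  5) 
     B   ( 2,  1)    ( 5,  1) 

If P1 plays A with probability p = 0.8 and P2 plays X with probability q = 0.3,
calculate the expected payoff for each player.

E[P1] = 4.5, E[P2] = 3.24

Work:
E[P1] = p·q·π₁(A,X) + p·(1-q)·π₁(A,Y) + (1-p)·q·π₁(B,X) + (1-p)·(1-q)·π₁(B,Y)
= 0.8·0.3·6 + 0.8·0.7·4 + 0.2·0.3·2 + 0.2·0.7·5
= 4.5

E[P2] = 3.24 (similar calculation)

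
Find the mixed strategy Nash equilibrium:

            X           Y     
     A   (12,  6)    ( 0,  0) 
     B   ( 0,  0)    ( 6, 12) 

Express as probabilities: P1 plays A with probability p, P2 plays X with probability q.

p = 0.6667, q = 0.3333

Work:
Find probabilities that make opponent indifferent:
P2 chooses q to make P1 indifferent between A and B
P1 chooses p to make P2 indifferent between X and Y
Mixed NE: P1 plays (A: 0.6667, B: 0.3333), P2 plays (X: 0.3333, Y: 0.6667)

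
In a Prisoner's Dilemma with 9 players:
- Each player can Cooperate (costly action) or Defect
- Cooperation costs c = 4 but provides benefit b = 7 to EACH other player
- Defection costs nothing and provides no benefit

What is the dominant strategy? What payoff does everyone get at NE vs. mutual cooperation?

Dominant: Defect; NE payoff = 0; Coop payoff = 52

Work:
Defect dominates (saves cost c = 4, benefit to others is external)
NE: All defect → everyone gets 0
If all cooperate: each receives (8)×7 - 4 = 52
Social dilemma: 52 > 0 but NE gives 0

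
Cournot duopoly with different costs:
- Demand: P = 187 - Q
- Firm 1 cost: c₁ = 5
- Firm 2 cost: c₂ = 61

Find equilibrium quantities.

q₁* = 79.33, q₂* = 23.33

Work:
Reaction: q₁ = (187 - 5 - q₂)/2
Reaction: q₂ = (187 - 61 - q₁)/2
Solve simultaneously:
q₁* = (187 - 2×5 + 61)/3 = 79.33
q₂* = (187 - 2×61 + 5)/3 = 23.33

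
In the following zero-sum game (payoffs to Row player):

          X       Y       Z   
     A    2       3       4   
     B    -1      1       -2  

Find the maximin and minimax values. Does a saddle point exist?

Maximin = 2, Minimax = 2, Saddle: True

Work:
Row minimums: [2, -2] → maximin = 2
Column maximums: [2, 3, 4] → minimax = 2
Saddle point exists! Game value = 2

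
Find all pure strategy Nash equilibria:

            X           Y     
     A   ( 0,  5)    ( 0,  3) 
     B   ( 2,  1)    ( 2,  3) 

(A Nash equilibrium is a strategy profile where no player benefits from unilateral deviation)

Nash equilibrium: (B, Y)

Work:
Best responses:
  P1 vs X: payoffs [0, 2] → best response B (payoff 2)
  P1 vs Y: payoffs [0, 2] → best response B (payoff 2)
  P2 vs A: payoffs [5, 3] → best response X (payoff 5)
  P2 vs B: payoffs [1, 3] → best response Y (payoff 3)
Mutual best responses: (B,Y) → Nash equilibria.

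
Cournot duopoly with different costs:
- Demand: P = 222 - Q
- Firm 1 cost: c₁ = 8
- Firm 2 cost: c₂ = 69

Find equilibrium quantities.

q₁* = 91.67, q₂* = 30.67

Work:
Reaction: q₁ = (222 - 8 - q₂)/2
Reaction: q₂ = (222 - 69 - q₁)/2
Solve simultaneously:
q₁* = (222 - 2×8 + 69)/3 = 91.67
q₂* = (222 - 2×69 + 8)/3 = 30.67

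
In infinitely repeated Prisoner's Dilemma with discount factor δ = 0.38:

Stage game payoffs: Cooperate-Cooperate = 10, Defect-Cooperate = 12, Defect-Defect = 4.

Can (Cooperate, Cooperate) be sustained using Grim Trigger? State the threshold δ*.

δ* = 0.25; since δ = 0.38 ≥ 0.25, cooperation can be sustained

Work:
For Grim Trigger:
Cooperate forever: 10/(1-δ)
Defect then punished: 12 + 4·δ/(1-δ)
Need: 10/(1-δ) ≥ 12 + 4·δ/(1-δ)
Solving: δ ≥ (T-R)/(T-P) = (12-10)/(12-4) = 0.25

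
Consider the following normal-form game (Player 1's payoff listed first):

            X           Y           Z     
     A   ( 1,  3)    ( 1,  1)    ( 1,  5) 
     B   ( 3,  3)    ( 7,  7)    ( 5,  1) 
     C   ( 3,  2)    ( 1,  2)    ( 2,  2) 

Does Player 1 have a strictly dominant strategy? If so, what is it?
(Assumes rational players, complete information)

No strictly dominant strategy exists for Player 1

Work:
A strategy strictly dominates another if it gives a strictly higher payoff against every opponent action. Compare each pair of P1's strategies column-by-column:
  A vs B: [1 vs 3, 1 vs 7, 1 vs 5] → A does not strictly dominate B (column X: 1 ≤ 3)
  A vs C: [1 vs 3, 1 vs 1, 1 vs 2] → A does not strictly dominate C (column X: 1 ≤ 3)
  B vs A: [3 vs 1, 7 vs 1, 5 vs 1] → B strictly dominates A
  B vs C: [3 vs 3, 7 vs 1, 5 vs 2] → B does not strictly dominate C (column X: 3 ≤ 3)
  C vs A: [3 vs 1, 1 vs 1, 2 vs 1] → C does not strictly dominate A (column Y: 1 ≤ 1)
  C vs B: [3 vs 3, 1 vs 7, 2 vs 5] → C does not strictly dominate B (column X: 3 ≤ 3)
No single strategy strictly dominates all others → no strictly dominant strategy.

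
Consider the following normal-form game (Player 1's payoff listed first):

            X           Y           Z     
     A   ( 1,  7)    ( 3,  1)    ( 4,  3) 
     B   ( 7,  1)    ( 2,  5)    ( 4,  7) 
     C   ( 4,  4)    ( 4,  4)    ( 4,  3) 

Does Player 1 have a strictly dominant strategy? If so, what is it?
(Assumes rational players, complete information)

No strictly dominant strategy exists for Player 1

Work:
A strategy strictly dominates another if it gives a strictly higher payoff against every opponent action. Compare each pair of P1's strategies column-by-column:
  A vs B: [1 vs 7, 3 vs 2, 4 vs 4] → A does not strictly dominate B (column X: 1 ≤ 7)
  A vs C: [1 vs 4, 3 vs 4, 4 vs 4] → A does not strictly dominate C (column X: 1 ≤ 4)
  B vs A: [7 vs 1, 2 vs 3, 4 vs 4] → B does not strictly dominate A (column Y: 2 ≤ 3)
  B vs C: [7 vs 4, 2 vs 4, 4 vs 4] → B does not strictly dominate C (column Y: 2 ≤ 4)
  C vs A: [4 vs 1, 4 vs 3, 4 vs 4] → C does not strictly dominate A (column Z: 4 ≤ 4)
  C vs B: [4 vs 7, 4 vs 2, 4 vs 4] → C does not strictly dominate B (column X: 4 ≤ 7)
No single strategy strictly dominates all others → no strictly dominant strategy.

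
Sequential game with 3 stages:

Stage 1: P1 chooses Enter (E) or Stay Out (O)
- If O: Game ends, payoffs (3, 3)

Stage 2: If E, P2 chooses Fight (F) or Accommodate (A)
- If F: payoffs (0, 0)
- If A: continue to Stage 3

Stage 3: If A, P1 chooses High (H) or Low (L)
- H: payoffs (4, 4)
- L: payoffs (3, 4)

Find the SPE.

SPE: (E, A, H); Outcome (4, 4)

Work:
Stage 3: P1 chooses H (4 vs 3)
Stage 2: P2: F->0, A->4 (anticipating H). Choose A
Stage 1: P1: O->3, E->4 (anticipating A, H). Choose E
SPE path: E -> A -> H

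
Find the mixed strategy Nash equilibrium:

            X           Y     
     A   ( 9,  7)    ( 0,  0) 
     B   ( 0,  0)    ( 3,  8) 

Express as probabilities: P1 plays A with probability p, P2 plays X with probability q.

p = 0.5333, q = 0.25

Work:
Find probabilities that make opponent indifferent:
P2 chooses q to make P1 indifferent between A and B
P1 chooses p to make P2 indifferent between X and Y
Mixed NE: P1 plays (A: 0.5333, B: 0.4667), P2 plays (X: 0.25, Y: 0.75)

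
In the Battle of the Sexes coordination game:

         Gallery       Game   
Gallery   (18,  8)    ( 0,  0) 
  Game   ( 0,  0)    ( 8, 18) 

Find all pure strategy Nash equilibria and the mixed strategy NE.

Pure NE: (Gallery, Gallery) and (Game, Game); Mixed NE: p = 0.6923, q = 0.3077

Work:
Check pure NE:
(Gallery, Gallery): (18, 8) - no unilateral deviation beneficial
(Game, Game): (8, 18) - no unilateral deviation beneficial
Mixed NE: P1 plays Gallery with p = 0.6923, P2 plays Gallery with q = 0.3077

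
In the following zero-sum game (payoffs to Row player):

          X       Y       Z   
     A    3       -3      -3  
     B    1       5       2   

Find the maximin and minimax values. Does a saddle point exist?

Maximin = 1, Minimax = 2, Saddle: False

Work:
Row minimums: [-3, 1] → maximin = 1
Column maximums: [3, 5, 2] → minimax = 2
No saddle point (maximin ≠ minimax). Mixed strategy needed.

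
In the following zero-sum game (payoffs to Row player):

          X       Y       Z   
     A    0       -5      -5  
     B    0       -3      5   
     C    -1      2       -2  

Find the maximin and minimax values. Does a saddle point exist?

Maximin = -2, Minimax = 0, Saddle: False

Work:
Row minimums: [-5, -3, -2] → maximin = -2
Column maximums: [0, 2, 5] → minimax = 0
No saddle point (maximin ≠ minimax). Mixed strategy needed.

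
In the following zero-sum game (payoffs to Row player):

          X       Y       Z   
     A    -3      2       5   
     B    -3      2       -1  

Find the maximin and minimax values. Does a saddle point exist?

Maximin = -3, Minimax = -3, Saddle: True

Work:
Row minimums: [-3, -3] → maximin = -3
Column maximums: [-3, 2, 5] → minimax = -3
Saddle point exists! Game value = -3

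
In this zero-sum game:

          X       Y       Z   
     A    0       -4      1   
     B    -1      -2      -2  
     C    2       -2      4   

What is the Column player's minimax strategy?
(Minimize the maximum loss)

Column should play Y, value = -2

Work:
Column player minimizes Row's maximum payoff:
Column X: max payoff to Row = 2
Column Y: max payoff to Row = -2
Column Z: max payoff to Row = 4
Minimum is -2, achieved by column Y.
Minimax strategy: Y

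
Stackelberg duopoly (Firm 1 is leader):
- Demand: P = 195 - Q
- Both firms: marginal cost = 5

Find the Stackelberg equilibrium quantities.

q₁* (leader) = 95.0, q₂* (follower) = 47.5

Work:
Follower's reaction: q₂ = (a - c - q₁)/2
Leader substitutes: π₁ = q₁·(a - q₁ - (a-c-q₁)/2 - c)
FOC: q₁* = (195 - 5)/2 = 95.00
Then: q₂* = (195 - 5 - 95.0)/2 = 47.50
Leader has first-mover advantage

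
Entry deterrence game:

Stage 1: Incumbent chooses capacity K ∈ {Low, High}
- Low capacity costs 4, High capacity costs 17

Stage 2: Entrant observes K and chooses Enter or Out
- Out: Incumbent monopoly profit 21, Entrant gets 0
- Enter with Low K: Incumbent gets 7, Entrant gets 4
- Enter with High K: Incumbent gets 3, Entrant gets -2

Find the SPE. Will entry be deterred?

SPE: (High, Enter|Low, Out|High); Entry deterred. Incumbent net profit = 4

Work:
After Low K: Entrant enters (4 > 0)
After High K: Entrant stays out (-2 < 0)
Incumbent: Low → 7−4=3, High → 21−17=4
Incumbent chooses High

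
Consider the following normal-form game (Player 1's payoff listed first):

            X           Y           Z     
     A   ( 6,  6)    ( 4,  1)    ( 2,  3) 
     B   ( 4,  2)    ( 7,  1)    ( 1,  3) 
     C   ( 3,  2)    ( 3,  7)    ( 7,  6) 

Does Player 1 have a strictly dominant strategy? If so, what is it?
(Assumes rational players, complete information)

No strictly dominant strategy exists for Player 1

Work:
A strategy strictly dominates another if it gives a strictly higher payoff against every opponent action. Compare each pair of P1's strategies column-by-column:
  A vs B: [6 vs 4, 4 vs 7, 2 vs 1] → A does not strictly dominate B (column Y: 4 ≤ 7)
  A vs C: [6 vs 3, 4 vs 3, 2 vs 7] → A does not strictly dominate C (column Z: 2 ≤ 7)
  B vs A: [4 vs 6, 7 vs 4, 1 vs 2] → B does not strictly dominate A (column X: 4 ≤ 6)
  B vs C: [4 vs 3, 7 vs 3, 1 vs 7] → B does not strictly dominate C (column Z: 1 ≤ 7)
  C vs A: [3 vs 6, 3 vs 4, 7 vs 2] → C does not strictly dominate A (column X: 3 ≤ 6)
  C vs B: [3 vs 4, 3 vs 7, 7 vs 1] → C does not strictly dominate B (column X: 3 ≤ 4)
No single strategy strictly dominates all others → no strictly dominant strategy.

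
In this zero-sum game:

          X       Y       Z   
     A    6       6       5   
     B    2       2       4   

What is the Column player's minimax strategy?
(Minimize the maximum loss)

Column should play Z, value = 5

Work:
Column player minimizes Row's maximum payoff:
Column X: max payoff to Row = 6
Column Y: max payoff to Row = 6
Column Z: max payoff to Row = 5
Minimum is 5, achieved by column Z.
Minimax strategy: Z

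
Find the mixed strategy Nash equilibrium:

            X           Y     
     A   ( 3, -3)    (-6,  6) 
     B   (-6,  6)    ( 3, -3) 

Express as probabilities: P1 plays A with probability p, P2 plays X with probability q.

p = 0.5, q = 0.5

Work:
Find probabilities that make opponent indifferent:
P2 chooses q to make P1 indifferent between A and B
P1 chooses p to make P2 indifferent between X and Y
Mixed NE: P1 plays (A: 0.5, B: 0.5), P2 plays (X: 0.5, Y: 0.5)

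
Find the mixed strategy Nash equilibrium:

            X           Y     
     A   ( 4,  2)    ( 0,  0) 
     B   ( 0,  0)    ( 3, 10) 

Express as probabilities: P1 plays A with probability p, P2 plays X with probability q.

p = 0.8333, q = 0.4286

Work:
Find probabilities that make opponent indifferent:
P2 chooses q to make P1 indifferent between A and B
P1 chooses p to make P2 indifferent between X and Y
Mixed NE: P1 plays (A: 0.8333, B: 0.1667), P2 plays (X: 0.4286, Y: 0.5714)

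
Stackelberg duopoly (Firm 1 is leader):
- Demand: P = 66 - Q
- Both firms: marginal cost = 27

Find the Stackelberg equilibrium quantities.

q₁* (leader) = 19.5, q₂* (follower) = 9.75

Work:
Follower's reaction: q₂ = (a - c - q₁)/2
Leader substitutes: π₁ = q₁·(a - q₁ - (a-c-q₁)/2 - c)
FOC: q₁* = (66 - 27)/2 = 19.50
Then: q₂* = (66 - 27 - 19.5)/2 = 9.75
Leader has first-mover advantage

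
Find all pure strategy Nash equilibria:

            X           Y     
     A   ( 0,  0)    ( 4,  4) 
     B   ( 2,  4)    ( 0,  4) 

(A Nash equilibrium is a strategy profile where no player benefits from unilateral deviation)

Nash equilibrium: (A, Y), (B, X)

Work:
Best responses:
  P1 vs X: payoffs [0, 2] → best response B (payoff 2)
  P1 vs Y: payoffs [4, 0] → best response A (payoff 4)
  P2 vs A: payoffs [0, 4] → best response Y (payoff 4)
  P2 vs B: payoffs [4, 4] → best response X/Y (payoff 4)
Mutual best responses: (A,Y), (B,X) → Nash equilibria.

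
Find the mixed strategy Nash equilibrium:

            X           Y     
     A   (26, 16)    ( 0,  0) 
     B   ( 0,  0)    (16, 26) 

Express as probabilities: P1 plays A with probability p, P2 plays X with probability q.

p = 0.619, q = 0.381

Work:
Find probabilities that make opponent indifferent:
P2 chooses q to make P1 indifferent between A and B
P1 chooses p to make P2 indifferent between X and Y
Mixed NE: P1 plays (A: 0.619, B: 0.381), P2 plays (X: 0.381, Y: 0.619)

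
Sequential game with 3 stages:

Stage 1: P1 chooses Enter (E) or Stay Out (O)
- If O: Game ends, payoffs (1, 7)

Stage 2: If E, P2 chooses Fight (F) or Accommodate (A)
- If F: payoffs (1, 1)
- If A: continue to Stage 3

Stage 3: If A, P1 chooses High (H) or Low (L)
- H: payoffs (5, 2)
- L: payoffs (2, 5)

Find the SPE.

SPE: (E, A, H); Outcome (5, 2)

Work:
Stage 3: P1 chooses H (5 vs 2)
Stage 2: P2: F->1, A->2 (anticipating H). Choose A
Stage 1: P1: O->1, E->5 (anticipating A, H). Choose E
SPE path: E -> A -> H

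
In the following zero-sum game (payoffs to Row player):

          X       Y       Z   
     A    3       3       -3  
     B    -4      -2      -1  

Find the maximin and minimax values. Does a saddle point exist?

Maximin = -3, Minimax = -1, Saddle: False

Work:
Row minimums: [-3, -4] → maximin = -3
Column maximums: [3, 3, -1] → minimax = -1
No saddle point (maximin ≠ minimax). Mixed strategy needed.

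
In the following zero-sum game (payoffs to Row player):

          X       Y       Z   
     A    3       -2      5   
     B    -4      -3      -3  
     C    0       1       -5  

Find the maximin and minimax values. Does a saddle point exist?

Maximin = -2, Minimax = 1, Saddle: False

Work:
Row minimums: [-2, -4, -5] → maximin = -2
Column maximums: [3, 1, 5] → minimax = 1
No saddle point (maximin ≠ minimax). Mixed strategy needed.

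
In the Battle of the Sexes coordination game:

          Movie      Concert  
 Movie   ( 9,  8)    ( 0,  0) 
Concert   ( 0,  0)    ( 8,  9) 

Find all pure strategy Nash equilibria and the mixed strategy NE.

Pure NE: (Movie, Movie) and (Concert, Concert); Mixed NE: p = 0.5294, q = 0.4706

Work:
Check pure NE:
(Movie, Movie): (9, 8) - no unilateral deviation beneficial
(Concert, Concert): (8, 9) - no unilateral deviation beneficial
Mixed NE: P1 plays Movie with p = 0.5294, P2 plays Movie with q = 0.4706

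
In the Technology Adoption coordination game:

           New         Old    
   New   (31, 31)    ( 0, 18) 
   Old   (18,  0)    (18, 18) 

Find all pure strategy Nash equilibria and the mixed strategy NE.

Pure NE: (New, New) and (Old, Old); Mixed NE: p = 0.5806, q = 0.5806

Work:
Check pure NE:
(New, New): (31, 31) - no unilateral deviation beneficial
(Old, Old): (18, 18) - no unilateral deviation beneficial
Mixed NE: P1 plays New with p = 0.5806, P2 plays New with q = 0.5806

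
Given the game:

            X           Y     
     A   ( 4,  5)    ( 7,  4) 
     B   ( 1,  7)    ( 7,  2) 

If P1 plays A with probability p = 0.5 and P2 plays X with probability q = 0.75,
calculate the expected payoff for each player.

E[P1] = 3.625, E[P2] = 5.25

Work:
E[P1] = p·q·π₁(A,X) + p·(1-q)·π₁(A,Y) + (1-p)·q·π₁(B,X) + (1-p)·(1-q)·π₁(B,Y)
= 0.5·0.75·4 + 0.5·0.25·7 + 0.5·0.75·1 + 0.5·0.25·7
= 3.625

E[P2] = 5.25 (similar calculation)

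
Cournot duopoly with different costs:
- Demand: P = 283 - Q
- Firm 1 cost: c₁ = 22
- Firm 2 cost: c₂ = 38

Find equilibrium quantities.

q₁* = 92.33, q₂* = 76.33

Work:
Reaction: q₁ = (283 - 22 - q₂)/2
Reaction: q₂ = (283 - 38 - q₁)/2
Solve simultaneously:
q₁* = (283 - 2×22 + 38)/3 = 92.33
q₂* = (283 - 2×38 + 22)/3 = 76.33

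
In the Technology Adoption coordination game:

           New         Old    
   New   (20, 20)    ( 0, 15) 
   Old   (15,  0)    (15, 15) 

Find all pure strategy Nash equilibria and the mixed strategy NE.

Pure NE: (New, New) and (Old, Old); Mixed NE: p = 0.75, q = 0.75

Work:
Check pure NE:
(New, New): (20, 20) - no unilateral deviation beneficial
(Old, Old): (15, 15) - no unilateral deviation beneficial
Mixed NE: P1 plays New with p = 0.75, P2 plays New with q = 0.75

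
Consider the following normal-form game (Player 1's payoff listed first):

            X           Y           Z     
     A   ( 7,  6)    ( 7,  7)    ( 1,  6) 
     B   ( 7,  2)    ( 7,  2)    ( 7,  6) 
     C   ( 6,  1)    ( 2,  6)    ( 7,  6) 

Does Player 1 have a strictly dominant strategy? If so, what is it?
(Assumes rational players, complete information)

No strictly dominant strategy exists for Player 1

Work:
A strategy strictly dominates another if it gives a strictly higher payoff against every opponent action. Compare each pair of P1's strategies column-by-column:
  A vs B: [7 vs 7, 7 vs 7, 1 vs 7] → A does not strictly dominate B (column X: 7 ≤ 7)
  A vs C: [7 vs 6, 7 vs 2, 1 vs 7] → A does not strictly dominate C (column Z: 1 ≤ 7)
  B vs A: [7 vs 7, 7 vs 7, 7 vs 1] → B does not strictly dominate A (column X: 7 ≤ 7)
  B vs C: [7 vs 6, 7 vs 2, 7 vs 7] → B does not strictly dominate C (column Z: 7 ≤ 7)
  C vs A: [6 vs 7, 2 vs 7, 7 vs 1] → C does not strictly dominate A (column X: 6 ≤ 7)
  C vs B: [6 vs 7, 2 vs 7, 7 vs 7] → C does not strictly dominate B (column X: 6 ≤ 7)
No single strategy strictly dominates all others → no strictly dominant strategy.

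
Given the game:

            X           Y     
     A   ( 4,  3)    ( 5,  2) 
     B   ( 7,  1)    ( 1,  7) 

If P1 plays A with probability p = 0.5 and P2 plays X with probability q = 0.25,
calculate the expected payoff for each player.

E[P1] = 3.625, E[P2] = 3.875

Work:
E[P1] = p·q·π₁(A,X) + p·(1-q)·π₁(A,Y) + (1-p)·q·π₁(B,X) + (1-p)·(1-q)·π₁(B,Y)
= 0.5·0.25·4 + 0.5·0.75·5 + 0.5·0.25·7 + 0.5·0.75·1
= 3.625

E[P2] = 3.875 (similar calculation)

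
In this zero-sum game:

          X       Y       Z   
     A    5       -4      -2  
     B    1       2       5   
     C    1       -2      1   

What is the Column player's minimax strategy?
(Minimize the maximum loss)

Column should play Y, value = 2

Work:
Column player minimizes Row's maximum payoff:
Column X: max payoff to Row = 5
Column Y: max payoff to Row = 2
Column Z: max payoff to Row = 5
Minimum is 2, achieved by column Y.
Minimax strategy: Y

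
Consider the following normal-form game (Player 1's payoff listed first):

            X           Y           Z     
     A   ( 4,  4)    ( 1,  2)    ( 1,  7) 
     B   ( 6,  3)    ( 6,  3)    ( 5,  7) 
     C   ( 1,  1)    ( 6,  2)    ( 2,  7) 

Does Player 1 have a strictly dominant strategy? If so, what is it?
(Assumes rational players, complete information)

No strictly dominant strategy exists for Player 1

Work:
A strategy strictly dominates another if it gives a strictly higher payoff against every opponent action. Compare each pair of P1's strategies column-by-column:
  A vs B: [4 vs 6, 1 vs 6, 1 vs 5] → A does not strictly dominate B (column X: 4 ≤ 6)
  A vs C: [4 vs 1, 1 vs 6, 1 vs 2] → A does not strictly dominate C (column Y: 1 ≤ 6)
  B vs A: [6 vs 4, 6 vs 1, 5 vs 1] → B strictly dominates A
  B vs C: [6 vs 1, 6 vs 6, 5 vs 2] → B does not strictly dominate C (column Y: 6 ≤ 6)
  C vs A: [1 vs 4, 6 vs 1, 2 vs 1] → C does not strictly dominate A (column X: 1 ≤ 4)
  C vs B: [1 vs 6, 6 vs 6, 2 vs 5] → C does not strictly dominate B (column X: 1 ≤ 6)
No single strategy strictly dominates all others → no strictly dominant strategy.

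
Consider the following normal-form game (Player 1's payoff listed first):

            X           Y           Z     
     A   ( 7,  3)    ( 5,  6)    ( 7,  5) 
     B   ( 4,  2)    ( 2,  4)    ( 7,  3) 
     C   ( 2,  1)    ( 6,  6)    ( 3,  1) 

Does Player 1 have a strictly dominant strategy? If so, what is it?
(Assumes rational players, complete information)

No strictly dominant strategy exists for Player 1

Work:
A strategy strictly dominates another if it gives a strictly higher payoff against every opponent action. Compare each pair of P1's strategies column-by-column:
  A vs B: [7 vs 4, 5 vs 2, 7 vs 7] → A does not strictly dominate B (column Z: 7 ≤ 7)
  A vs C: [7 vs 2, 5 vs 6, 7 vs 3] → A does not strictly dominate C (column Y: 5 ≤ 6)
  B vs A: [4 vs 7, 2 vs 5, 7 vs 7] → B does not strictly dominate A (column X: 4 ≤ 7)
  B vs C: [4 vs 2, 2 vs 6, 7 vs 3] → B does not strictly dominate C (column Y: 2 ≤ 6)
  C vs A: [2 vs 7, 6 vs 5, 3 vs 7] → C does not strictly dominate A (column X: 2 ≤ 7)
  C vs B: [2 vs 4, 6 vs 2, 3 vs 7] → C does not strictly dominate B (column X: 2 ≤ 4)
No single strategy strictly dominates all others → no strictly dominant strategy.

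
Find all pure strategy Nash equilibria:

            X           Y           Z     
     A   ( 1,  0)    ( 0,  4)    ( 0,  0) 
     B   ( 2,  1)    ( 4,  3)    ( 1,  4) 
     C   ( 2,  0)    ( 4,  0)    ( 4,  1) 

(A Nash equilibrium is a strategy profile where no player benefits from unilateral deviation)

Nash equilibrium: (C, Z)

Work:
Best responses:
  P1 vs X: payoffs [1, 2, 2] → best response B/C (payoff 2)
  P1 vs Y: payoffs [0, 4, 4] → best response B/C (payoff 4)
  P1 vs Z: payoffs [0, 1, 4] → best response C (payoff 4)
  P2 vs A: payoffs [0, 4, 0] → best response Y (payoff 4)
  P2 vs B: payoffs [1, 3, 4] → best response Z (payoff 4)
  P2 vs C: payoffs [0, 0, 1] → best response Z (payoff 1)
Mutual best responses: (C,Z) → Nash equilibria.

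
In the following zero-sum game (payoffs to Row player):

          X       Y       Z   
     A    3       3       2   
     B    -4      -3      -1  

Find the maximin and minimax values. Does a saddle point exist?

Maximin = 2, Minimax = 2, Saddle: True

Work:
Row minimums: [2, -4] → maximin = 2
Column maximums: [3, 3, 2] → minimax = 2
Saddle point exists! Game value = 2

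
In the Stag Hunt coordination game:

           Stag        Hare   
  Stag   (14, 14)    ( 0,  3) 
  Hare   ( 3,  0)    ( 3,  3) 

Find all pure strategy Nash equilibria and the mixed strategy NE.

Pure NE: (Stag, Stag) and (Hare, Hare); Mixed NE: p = 0.2143, q = 0.2143

Work:
Check pure NE:
(Stag, Stag): (14, 14) - no unilateral deviation beneficial
(Hare, Hare): (3, 3) - no unilateral deviation beneficial
Mixed NE: P1 plays Stag with p = 0.2143, P2 plays Stag with q = 0.2143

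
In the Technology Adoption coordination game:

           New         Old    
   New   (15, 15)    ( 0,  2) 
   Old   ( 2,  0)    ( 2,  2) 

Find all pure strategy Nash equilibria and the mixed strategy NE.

Pure NE: (New, New) and (Old, Old); Mixed NE: p = 0.1333, q = 0.1333

Work:
Check pure NE:
(New, New): (15, 15) - no unilateral deviation beneficial
(Old, Old): (2, 2) - no unilateral deviation beneficial
Mixed NE: P1 plays New with p = 0.1333, P2 plays New with q = 0.1333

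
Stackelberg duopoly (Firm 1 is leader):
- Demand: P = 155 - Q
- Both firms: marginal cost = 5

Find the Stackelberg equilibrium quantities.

q₁* (leader) = 75.0, q₂* (follower) = 37.5

Work:
Follower's reaction: q₂ = (a - c - q₁)/2
Leader substitutes: π₁ = q₁·(a - q₁ - (a-c-q₁)/2 - c)
FOC: q₁* = (155 - 5)/2 = 75.00
Then: q₂* = (155 - 5 - 75.0)/2 = 37.50
Leader has first-mover advantage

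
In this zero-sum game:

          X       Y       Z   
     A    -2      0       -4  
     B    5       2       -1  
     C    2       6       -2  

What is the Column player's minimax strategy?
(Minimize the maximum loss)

Column should play Z, value = -1

Work:
Column player minimizes Row's maximum payoff:
Column X: max payoff to Row = 5
Column Y: max payoff to Row = 6
Column Z: max payoff to Row = -1
Minimum is -1, achieved by column Z.
Minimax strategy: Z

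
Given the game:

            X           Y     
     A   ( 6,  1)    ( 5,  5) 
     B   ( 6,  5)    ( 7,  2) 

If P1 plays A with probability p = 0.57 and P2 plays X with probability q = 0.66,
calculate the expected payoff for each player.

E[P1] = 5.9524, E[P2] = 3.0566

Work:
E[P1] = p·q·π₁(A,X) + p·(1-q)·π₁(A,Y) + (1-p)·q·π₁(B,X) + (1-p)·(1-q)·π₁(B,Y)
= 0.57·0.66·6 + 0.57·0.34·5 + 0.43·0.66·6 + 0.43·0.34·7
= 5.9524

E[P2] = 3.0566 (similar calculation)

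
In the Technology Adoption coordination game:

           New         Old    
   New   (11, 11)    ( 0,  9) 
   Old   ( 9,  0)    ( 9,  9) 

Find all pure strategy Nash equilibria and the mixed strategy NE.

Pure NE: (New, New) and (Old, Old); Mixed NE: p = 0.8182, q = 0.8182

Work:
Check pure NE:
(New, New): (11, 11) - no unilateral deviation beneficial
(Old, Old): (9, 9) - no unilateral deviation beneficial
Mixed NE: P1 plays New with p = 0.8182, P2 plays New with q = 0.8182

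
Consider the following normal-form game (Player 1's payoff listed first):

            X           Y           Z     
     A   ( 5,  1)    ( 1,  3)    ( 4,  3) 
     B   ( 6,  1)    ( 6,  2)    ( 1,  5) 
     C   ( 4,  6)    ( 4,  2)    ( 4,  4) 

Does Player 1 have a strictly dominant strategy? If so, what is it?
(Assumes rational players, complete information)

No strictly dominant strategy exists for Player 1

Work:
A strategy strictly dominates another if it gives a strictly higher payoff against every opponent action. Compare each pair of P1's strategies column-by-column:
  A vs B: [5 vs 6, 1 vs 6, 4 vs 1] → A does not strictly dominate B (column X: 5 ≤ 6)
  A vs C: [5 vs 4, 1 vs 4, 4 vs 4] → A does not strictly dominate C (column Y: 1 ≤ 4)
  B vs A: [6 vs 5, 6 vs 1, 1 vs 4] → B does not strictly dominate A (column Z: 1 ≤ 4)
  B vs C: [6 vs 4, 6 vs 4, 1 vs 4] → B does not strictly dominate C (column Z: 1 ≤ 4)
  C vs A: [4 vs 5, 4 vs 1, 4 vs 4] → C does not strictly dominate A (column X: 4 ≤ 5)
  C vs B: [4 vs 6, 4 vs 6, 4 vs 1] → C does not strictly dominate B (column X: 4 ≤ 6)
No single strategy strictly dominates all others → no strictly dominant strategy.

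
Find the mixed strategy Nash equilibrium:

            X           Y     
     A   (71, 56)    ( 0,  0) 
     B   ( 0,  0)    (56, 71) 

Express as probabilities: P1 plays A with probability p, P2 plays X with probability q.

p = 0.5591, q = 0.4409

Work:
Find probabilities that make opponent indifferent:
P2 chooses q to make P1 indifferent between A and B
P1 chooses p to make P2 indifferent between X and Y
Mixed NE: P1 plays (A: 0.5591, B: 0.4409), P2 plays (X: 0.4409, Y: 0.5591)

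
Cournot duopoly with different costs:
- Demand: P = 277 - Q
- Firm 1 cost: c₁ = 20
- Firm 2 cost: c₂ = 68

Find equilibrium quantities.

q₁* = 101.67, q₂* = 53.67

Work:
Reaction: q₁ = (277 - 20 - q₂)/2
Reaction: q₂ = (277 - 68 - q₁)/2
Solve simultaneously:
q₁* = (277 - 2×20 + 68)/3 = 101.67
q₂* = (277 - 2×68 + 20)/3 = 53.67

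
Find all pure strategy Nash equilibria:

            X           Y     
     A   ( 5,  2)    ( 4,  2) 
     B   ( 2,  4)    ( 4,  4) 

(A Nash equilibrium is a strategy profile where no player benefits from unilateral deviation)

Nash equilibrium: (A, X), (A, Y), (B, Y)

Work:
Best responses:
  P1 vs X: payoffs [5, 2] → best response A (payoff 5)
  P1 vs Y: payoffs [4, 4] → best response A/B (payoff 4)
  P2 vs A: payoffs [2, 2] → best response X/Y (payoff 2)
  P2 vs B: payoffs [4, 4] → best response X/Y (payoff 4)
Mutual best responses: (A,X), (A,Y), (B,Y) → Nash equilibria.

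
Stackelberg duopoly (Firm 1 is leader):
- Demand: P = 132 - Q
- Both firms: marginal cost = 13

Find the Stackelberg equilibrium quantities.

q₁* (leader) = 59.5, q₂* (follower) = 29.75

Work:
Follower's reaction: q₂ = (a - c - q₁)/2
Leader substitutes: π₁ = q₁·(a - q₁ - (a-c-q₁)/2 - c)
FOC: q₁* = (132 - 13)/2 = 59.50
Then: q₂* = (132 - 13 - 59.5)/2 = 29.75
Leader has first-mover advantage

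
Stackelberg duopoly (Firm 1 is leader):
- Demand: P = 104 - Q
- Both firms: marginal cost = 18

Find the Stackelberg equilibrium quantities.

q₁* (leader) = 43.0, q₂* (follower) = 21.5

Work:
Follower's reaction: q₂ = (a - c - q₁)/2
Leader substitutes: π₁ = q₁·(a - q₁ - (a-c-q₁)/2 - c)
FOC: q₁* = (104 - 18)/2 = 43.00
Then: q₂* = (104 - 18 - 43.0)/2 = 21.50
Leader has first-mover advantage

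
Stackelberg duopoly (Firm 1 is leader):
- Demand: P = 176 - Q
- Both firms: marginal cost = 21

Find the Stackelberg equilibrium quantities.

q₁* (leader) = 77.5, q₂* (follower) = 38.75

Work:
Follower's reaction: q₂ = (a - c - q₁)/2
Leader substitutes: π₁ = q₁·(a - q₁ - (a-c-q₁)/2 - c)
FOC: q₁* = (176 - 21)/2 = 77.50
Then: q₂* = (176 - 21 - 77.5)/2 = 38.75
Leader has first-mover advantage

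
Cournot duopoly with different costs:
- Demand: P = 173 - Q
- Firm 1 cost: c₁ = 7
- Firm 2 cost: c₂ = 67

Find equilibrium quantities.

q₁* = 75.33, q₂* = 15.33

Work:
Reaction: q₁ = (173 - 7 - q₂)/2
Reaction: q₂ = (173 - 67 - q₁)/2
Solve simultaneously:
q₁* = (173 - 2×7 + 67)/3 = 75.33
q₂* = (173 - 2×67 + 7)/3 = 15.33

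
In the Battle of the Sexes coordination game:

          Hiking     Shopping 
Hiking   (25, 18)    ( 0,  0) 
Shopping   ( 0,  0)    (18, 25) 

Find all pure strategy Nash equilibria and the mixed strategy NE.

Pure NE: (Hiking, Hiking) and (Shopping, Shopping); Mixed NE: p = 0.5814, q = 0.4186

Work:
Check pure NE:
(Hiking, Hiking): (25, 18) - no unilateral deviation beneficial
(Shopping, Shopping): (18, 25) - no unilateral deviation beneficial
Mixed NE: P1 plays Hiking with p = 0.5814, P2 plays Hiking with q = 0.4186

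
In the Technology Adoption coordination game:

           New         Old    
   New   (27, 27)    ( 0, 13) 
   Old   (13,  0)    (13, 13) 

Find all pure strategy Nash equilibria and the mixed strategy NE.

Pure NE: (New, New) and (Old, Old); Mixed NE: p = 0.4815, q = 0.4815

Work:
Check pure NE:
(New, New): (27, 27) - no unilateral deviation beneficial
(Old, Old): (13, 13) - no unilateral deviation beneficial
Mixed NE: P1 plays New with p = 0.4815, P2 plays New with q = 0.4815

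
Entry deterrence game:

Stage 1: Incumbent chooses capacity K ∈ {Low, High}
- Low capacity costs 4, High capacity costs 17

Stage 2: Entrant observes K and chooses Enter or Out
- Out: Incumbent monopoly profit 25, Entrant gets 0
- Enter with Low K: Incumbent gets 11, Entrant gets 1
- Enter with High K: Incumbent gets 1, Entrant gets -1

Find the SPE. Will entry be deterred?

SPE: (High, Enter|Low, Out|High); Entry deterred. Incumbent net profit = 8

Work:
After Low K: Entrant enters (1 > 0)
After High K: Entrant stays out (-1 < 0)
Incumbent: Low → 11−4=7, High → 25−17=8
Incumbent chooses High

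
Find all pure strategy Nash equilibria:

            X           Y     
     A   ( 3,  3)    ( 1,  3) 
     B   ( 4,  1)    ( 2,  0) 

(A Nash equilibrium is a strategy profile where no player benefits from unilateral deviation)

Nash equilibrium: (B, X)

Work:
Best responses:
  P1 vs X: payoffs [3, 4] → best response B (payoff 4)
  P1 vs Y: payoffs [1, 2] → best response B (payoff 2)
  P2 vs A: payoffs [3, 3] → best response X/Y (payoff 3)
  P2 vs B: payoffs [1, 0] → best response X (payoff 1)
Mutual best responses: (B,X) → Nash equilibria.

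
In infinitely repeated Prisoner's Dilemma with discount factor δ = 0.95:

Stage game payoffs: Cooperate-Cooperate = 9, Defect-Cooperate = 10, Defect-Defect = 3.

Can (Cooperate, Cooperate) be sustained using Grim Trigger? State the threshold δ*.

δ* = 0.1429; since δ = 0.95 ≥ 0.1429, cooperation can be sustained

Work:
For Grim Trigger:
Cooperate forever: 9/(1-δ)
Defect then punished: 10 + 3·δ/(1-δ)
Need: 9/(1-δ) ≥ 10 + 3·δ/(1-δ)
Solving: δ ≥ (T-R)/(T-P) = (10-9)/(10-3) = 0.1429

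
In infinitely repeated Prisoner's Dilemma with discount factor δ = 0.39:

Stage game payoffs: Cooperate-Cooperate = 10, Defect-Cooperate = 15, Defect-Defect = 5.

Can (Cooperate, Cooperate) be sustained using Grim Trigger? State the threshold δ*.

δ* = 0.5; since δ = 0.39 < 0.5, cooperation cannot be sustained

Work:
For Grim Trigger:
Cooperate forever: 10/(1-δ)
Defect then punished: 15 + 5·δ/(1-δ)
Need: 10/(1-δ) ≥ 15 + 5·δ/(1-δ)
Solving: δ ≥ (T-R)/(T-P) = (15-10)/(15-5) = 0.5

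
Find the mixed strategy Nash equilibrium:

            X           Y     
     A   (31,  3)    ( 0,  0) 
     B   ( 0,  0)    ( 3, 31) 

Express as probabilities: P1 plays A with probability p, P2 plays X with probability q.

p = 0.9118, q = 0.0882

Work:
Find probabilities that make opponent indifferent:
P2 chooses q to make P1 indifferent between A and B
P1 chooses p to make P2 indifferent between X and Y
Mixed NE: P1 plays (A: 0.9118, B: 0.0882), P2 plays (X: 0.0882, Y: 0.9118)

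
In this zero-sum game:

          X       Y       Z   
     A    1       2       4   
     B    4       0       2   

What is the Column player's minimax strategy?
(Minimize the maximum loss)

Column should play Y, value = 2

Work:
Column player minimizes Row's maximum payoff:
Column X: max payoff to Row = 4
Column Y: max payoff to Row = 2
Column Z: max payoff to Row = 4
Minimum is 2, achieved by column Y.
Minimax strategy: Y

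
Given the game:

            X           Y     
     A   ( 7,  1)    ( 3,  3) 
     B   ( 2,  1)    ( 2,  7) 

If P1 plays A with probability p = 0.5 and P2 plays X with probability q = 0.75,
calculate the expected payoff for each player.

E[P1] = 4.0, E[P2] = 2.0

Work:
E[P1] = p·q·π₁(A,X) + p·(1-q)·π₁(A,Y) + (1-p)·q·π₁(B,X) + (1-p)·(1-q)·π₁(B,Y)
= 0.5·0.75·7 + 0.5·0.25·3 + 0.5·0.75·2 + 0.5·0.25·2
= 4.0

E[P2] = 2.0 (similar calculation)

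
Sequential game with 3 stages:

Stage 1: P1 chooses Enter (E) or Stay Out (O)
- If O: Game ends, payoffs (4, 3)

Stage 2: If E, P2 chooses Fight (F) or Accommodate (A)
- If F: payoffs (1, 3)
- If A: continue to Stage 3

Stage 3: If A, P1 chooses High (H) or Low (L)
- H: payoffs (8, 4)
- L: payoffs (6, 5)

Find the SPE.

SPE: (E, A, H); Outcome (8, 4)

Work:
Stage 3: P1 chooses H (8 vs 6)
Stage 2: P2: F->3, A->4 (anticipating H). Choose A
Stage 1: P1: O->4, E->8 (anticipating A, H). Choose E
SPE path: E -> A -> H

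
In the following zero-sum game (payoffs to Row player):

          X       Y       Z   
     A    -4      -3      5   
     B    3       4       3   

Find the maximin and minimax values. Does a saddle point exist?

Maximin = 3, Minimax = 3, Saddle: True

Work:
Row minimums: [-4, 3] → maximin = 3
Column maximums: [3, 4, 5] → minimax = 3
Saddle point exists! Game value = 3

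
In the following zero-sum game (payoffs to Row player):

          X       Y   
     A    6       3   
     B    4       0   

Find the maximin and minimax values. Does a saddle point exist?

Maximin = 3, Minimax = 3, Saddle: True

Work:
Row minimums: [3, 0] → maximin = 3
Column maximums: [6, 3] → minimax = 3
Saddle point exists! Game value = 3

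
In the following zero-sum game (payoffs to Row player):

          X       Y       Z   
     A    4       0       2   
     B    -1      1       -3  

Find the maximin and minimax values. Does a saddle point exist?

Maximin = 0, Minimax = 1, Saddle: False

Work:
Row minimums: [0, -3] → maximin = 0
Column maximums: [4, 1, 2] → minimax = 1
No saddle point (maximin ≠ minimax). Mixed strategy needed.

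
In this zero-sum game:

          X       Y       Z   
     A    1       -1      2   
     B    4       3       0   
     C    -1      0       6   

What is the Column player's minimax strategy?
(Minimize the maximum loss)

Column should play Y, value = 3

Work:
Column player minimizes Row's maximum payoff:
Column X: max payoff to Row = 4
Column Y: max payoff to Row = 3
Column Z: max payoff to Row = 6
Minimum is 3, achieved by column Y.
Minimax strategy: Y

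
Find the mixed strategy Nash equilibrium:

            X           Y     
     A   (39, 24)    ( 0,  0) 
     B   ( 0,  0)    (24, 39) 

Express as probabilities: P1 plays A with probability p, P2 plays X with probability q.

p = 0.619, q = 0.381

Work:
Find probabilities that make opponent indifferent:
P2 chooses q to make P1 indifferent between A and B
P1 chooses p to make P2 indifferent between X and Y
Mixed NE: P1 plays (A: 0.619, B: 0.381), P2 plays (X: 0.381, Y: 0.619)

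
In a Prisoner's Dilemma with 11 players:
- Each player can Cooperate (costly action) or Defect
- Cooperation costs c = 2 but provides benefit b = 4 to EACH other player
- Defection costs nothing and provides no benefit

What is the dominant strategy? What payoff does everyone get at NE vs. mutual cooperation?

Dominant: Defect; NE payoff = 0; Coop payoff = 38

Work:
Defect dominates (saves cost c = 2, benefit to others is external)
NE: All defect → everyone gets 0
If all cooperate: each receives (10)×4 - 2 = 38
Social dilemma: 38 > 0 but NE gives 0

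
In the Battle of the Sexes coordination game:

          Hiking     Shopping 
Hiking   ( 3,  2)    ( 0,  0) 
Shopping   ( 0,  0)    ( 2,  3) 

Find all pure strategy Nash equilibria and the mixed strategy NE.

Pure NE: (Hiking, Hiking) and (Shopping, Shopping); Mixed NE: p = 0.6, q = 0.4

Work:
Check pure NE:
(Hiking, Hiking): (3, 2) - no unilateral deviation beneficial
(Shopping, Shopping): (2, 3) - no unilateral deviation beneficial
Mixed NE: P1 plays Hiking with p = 0.6, P2 plays Hiking with q = 0.4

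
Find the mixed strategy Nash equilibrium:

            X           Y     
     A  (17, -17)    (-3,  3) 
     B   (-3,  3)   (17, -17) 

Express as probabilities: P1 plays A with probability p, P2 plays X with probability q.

p = 0.5, q = 0.5

Work:
Find probabilities that make opponent indifferent:
P2 chooses q to make P1 indifferent between A and B
P1 chooses p to make P2 indifferent between X and Y
Mixed NE: P1 plays (A: 0.5, B: 0.5), P2 plays (X: 0.5, Y: 0.5)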